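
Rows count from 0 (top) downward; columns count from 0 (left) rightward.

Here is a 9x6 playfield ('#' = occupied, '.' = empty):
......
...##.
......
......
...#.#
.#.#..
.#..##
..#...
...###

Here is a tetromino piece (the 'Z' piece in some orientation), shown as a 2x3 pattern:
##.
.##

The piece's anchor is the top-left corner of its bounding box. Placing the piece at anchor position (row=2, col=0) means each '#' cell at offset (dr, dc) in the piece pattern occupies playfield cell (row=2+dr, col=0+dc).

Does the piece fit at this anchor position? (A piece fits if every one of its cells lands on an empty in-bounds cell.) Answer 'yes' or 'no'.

Check each piece cell at anchor (2, 0):
  offset (0,0) -> (2,0): empty -> OK
  offset (0,1) -> (2,1): empty -> OK
  offset (1,1) -> (3,1): empty -> OK
  offset (1,2) -> (3,2): empty -> OK
All cells valid: yes

Answer: yes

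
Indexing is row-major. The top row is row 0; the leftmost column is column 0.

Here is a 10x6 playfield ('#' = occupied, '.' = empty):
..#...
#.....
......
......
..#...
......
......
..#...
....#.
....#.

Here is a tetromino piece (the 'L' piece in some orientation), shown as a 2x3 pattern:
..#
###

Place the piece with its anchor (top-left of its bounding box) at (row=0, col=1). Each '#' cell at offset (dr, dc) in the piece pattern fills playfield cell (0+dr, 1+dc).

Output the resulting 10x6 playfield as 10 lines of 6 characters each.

Answer: ..##..
####..
......
......
..#...
......
......
..#...
....#.
....#.

Derivation:
Fill (0+0,1+2) = (0,3)
Fill (0+1,1+0) = (1,1)
Fill (0+1,1+1) = (1,2)
Fill (0+1,1+2) = (1,3)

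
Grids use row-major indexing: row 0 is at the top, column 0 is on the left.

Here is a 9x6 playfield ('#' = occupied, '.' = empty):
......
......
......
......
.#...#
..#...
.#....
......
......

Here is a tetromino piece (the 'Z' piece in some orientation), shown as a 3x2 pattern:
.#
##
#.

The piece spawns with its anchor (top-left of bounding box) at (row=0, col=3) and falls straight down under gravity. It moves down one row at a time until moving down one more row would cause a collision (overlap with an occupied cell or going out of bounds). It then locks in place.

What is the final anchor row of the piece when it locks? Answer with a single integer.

Spawn at (row=0, col=3). Try each row:
  row 0: fits
  row 1: fits
  row 2: fits
  row 3: fits
  row 4: fits
  row 5: fits
  row 6: fits
  row 7: blocked -> lock at row 6

Answer: 6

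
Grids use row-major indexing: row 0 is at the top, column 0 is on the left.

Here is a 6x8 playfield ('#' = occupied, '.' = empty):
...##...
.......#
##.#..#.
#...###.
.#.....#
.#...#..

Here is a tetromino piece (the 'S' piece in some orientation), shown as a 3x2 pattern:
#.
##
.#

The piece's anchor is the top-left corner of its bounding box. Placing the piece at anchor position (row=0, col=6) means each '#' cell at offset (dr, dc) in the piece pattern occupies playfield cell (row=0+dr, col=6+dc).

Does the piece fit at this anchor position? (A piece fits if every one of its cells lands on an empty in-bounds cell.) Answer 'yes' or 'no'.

Answer: no

Derivation:
Check each piece cell at anchor (0, 6):
  offset (0,0) -> (0,6): empty -> OK
  offset (1,0) -> (1,6): empty -> OK
  offset (1,1) -> (1,7): occupied ('#') -> FAIL
  offset (2,1) -> (2,7): empty -> OK
All cells valid: no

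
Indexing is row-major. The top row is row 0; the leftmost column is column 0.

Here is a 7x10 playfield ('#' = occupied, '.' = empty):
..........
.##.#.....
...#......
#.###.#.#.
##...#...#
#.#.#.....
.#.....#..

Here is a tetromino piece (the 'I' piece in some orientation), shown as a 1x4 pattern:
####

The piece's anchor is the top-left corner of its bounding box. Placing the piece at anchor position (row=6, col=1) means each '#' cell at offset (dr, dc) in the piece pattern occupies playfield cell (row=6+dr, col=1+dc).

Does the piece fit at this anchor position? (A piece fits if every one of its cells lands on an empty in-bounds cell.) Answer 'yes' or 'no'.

Check each piece cell at anchor (6, 1):
  offset (0,0) -> (6,1): occupied ('#') -> FAIL
  offset (0,1) -> (6,2): empty -> OK
  offset (0,2) -> (6,3): empty -> OK
  offset (0,3) -> (6,4): empty -> OK
All cells valid: no

Answer: no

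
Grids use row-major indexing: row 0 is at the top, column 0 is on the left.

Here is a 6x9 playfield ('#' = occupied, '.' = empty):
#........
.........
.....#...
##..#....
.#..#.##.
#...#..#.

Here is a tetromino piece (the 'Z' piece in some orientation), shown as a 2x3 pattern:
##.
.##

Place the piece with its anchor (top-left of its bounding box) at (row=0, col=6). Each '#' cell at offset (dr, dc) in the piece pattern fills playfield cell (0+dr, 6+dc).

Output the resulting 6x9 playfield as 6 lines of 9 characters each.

Answer: #.....##.
.......##
.....#...
##..#....
.#..#.##.
#...#..#.

Derivation:
Fill (0+0,6+0) = (0,6)
Fill (0+0,6+1) = (0,7)
Fill (0+1,6+1) = (1,7)
Fill (0+1,6+2) = (1,8)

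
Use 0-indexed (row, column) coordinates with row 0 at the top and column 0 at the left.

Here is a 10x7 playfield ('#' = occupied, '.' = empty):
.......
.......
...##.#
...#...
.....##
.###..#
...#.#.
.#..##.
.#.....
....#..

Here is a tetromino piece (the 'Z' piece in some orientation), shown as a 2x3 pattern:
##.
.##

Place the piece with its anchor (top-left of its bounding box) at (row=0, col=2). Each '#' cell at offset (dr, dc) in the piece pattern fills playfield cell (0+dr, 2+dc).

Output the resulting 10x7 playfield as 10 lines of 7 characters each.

Answer: ..##...
...##..
...##.#
...#...
.....##
.###..#
...#.#.
.#..##.
.#.....
....#..

Derivation:
Fill (0+0,2+0) = (0,2)
Fill (0+0,2+1) = (0,3)
Fill (0+1,2+1) = (1,3)
Fill (0+1,2+2) = (1,4)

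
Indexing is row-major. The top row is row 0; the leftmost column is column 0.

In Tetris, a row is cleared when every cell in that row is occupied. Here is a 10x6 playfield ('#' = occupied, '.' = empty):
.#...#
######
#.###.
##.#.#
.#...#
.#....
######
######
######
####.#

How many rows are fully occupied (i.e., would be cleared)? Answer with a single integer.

Answer: 4

Derivation:
Check each row:
  row 0: 4 empty cells -> not full
  row 1: 0 empty cells -> FULL (clear)
  row 2: 2 empty cells -> not full
  row 3: 2 empty cells -> not full
  row 4: 4 empty cells -> not full
  row 5: 5 empty cells -> not full
  row 6: 0 empty cells -> FULL (clear)
  row 7: 0 empty cells -> FULL (clear)
  row 8: 0 empty cells -> FULL (clear)
  row 9: 1 empty cell -> not full
Total rows cleared: 4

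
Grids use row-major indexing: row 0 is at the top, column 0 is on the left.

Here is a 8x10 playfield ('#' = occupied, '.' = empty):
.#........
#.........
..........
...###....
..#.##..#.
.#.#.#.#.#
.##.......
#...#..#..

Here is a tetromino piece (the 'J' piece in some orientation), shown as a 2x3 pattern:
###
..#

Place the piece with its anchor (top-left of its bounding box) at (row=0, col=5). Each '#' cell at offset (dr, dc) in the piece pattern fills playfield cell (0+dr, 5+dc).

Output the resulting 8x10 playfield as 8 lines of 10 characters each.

Fill (0+0,5+0) = (0,5)
Fill (0+0,5+1) = (0,6)
Fill (0+0,5+2) = (0,7)
Fill (0+1,5+2) = (1,7)

Answer: .#...###..
#......#..
..........
...###....
..#.##..#.
.#.#.#.#.#
.##.......
#...#..#..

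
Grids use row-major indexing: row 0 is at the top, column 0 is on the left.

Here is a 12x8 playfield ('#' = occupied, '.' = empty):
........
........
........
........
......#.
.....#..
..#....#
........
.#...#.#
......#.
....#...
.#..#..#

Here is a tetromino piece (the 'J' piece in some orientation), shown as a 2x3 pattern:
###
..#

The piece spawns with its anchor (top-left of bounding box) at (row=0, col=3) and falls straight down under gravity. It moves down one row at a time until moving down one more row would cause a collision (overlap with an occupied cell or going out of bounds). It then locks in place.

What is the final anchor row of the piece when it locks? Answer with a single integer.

Answer: 3

Derivation:
Spawn at (row=0, col=3). Try each row:
  row 0: fits
  row 1: fits
  row 2: fits
  row 3: fits
  row 4: blocked -> lock at row 3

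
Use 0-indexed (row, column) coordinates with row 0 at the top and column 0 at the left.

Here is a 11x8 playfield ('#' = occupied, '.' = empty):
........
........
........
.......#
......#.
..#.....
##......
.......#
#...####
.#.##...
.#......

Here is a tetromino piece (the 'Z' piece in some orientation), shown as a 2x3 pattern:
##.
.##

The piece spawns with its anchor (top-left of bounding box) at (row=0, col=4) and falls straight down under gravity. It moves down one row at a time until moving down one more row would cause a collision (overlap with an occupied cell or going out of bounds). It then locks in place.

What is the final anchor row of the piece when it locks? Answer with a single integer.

Spawn at (row=0, col=4). Try each row:
  row 0: fits
  row 1: fits
  row 2: fits
  row 3: blocked -> lock at row 2

Answer: 2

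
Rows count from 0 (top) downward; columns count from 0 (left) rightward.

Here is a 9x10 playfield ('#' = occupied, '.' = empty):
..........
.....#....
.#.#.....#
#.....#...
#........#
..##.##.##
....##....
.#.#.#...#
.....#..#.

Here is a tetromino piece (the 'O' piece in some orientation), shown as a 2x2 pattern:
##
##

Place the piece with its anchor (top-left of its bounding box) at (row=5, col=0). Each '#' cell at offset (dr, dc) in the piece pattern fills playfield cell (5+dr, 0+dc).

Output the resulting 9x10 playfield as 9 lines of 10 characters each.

Answer: ..........
.....#....
.#.#.....#
#.....#...
#........#
####.##.##
##..##....
.#.#.#...#
.....#..#.

Derivation:
Fill (5+0,0+0) = (5,0)
Fill (5+0,0+1) = (5,1)
Fill (5+1,0+0) = (6,0)
Fill (5+1,0+1) = (6,1)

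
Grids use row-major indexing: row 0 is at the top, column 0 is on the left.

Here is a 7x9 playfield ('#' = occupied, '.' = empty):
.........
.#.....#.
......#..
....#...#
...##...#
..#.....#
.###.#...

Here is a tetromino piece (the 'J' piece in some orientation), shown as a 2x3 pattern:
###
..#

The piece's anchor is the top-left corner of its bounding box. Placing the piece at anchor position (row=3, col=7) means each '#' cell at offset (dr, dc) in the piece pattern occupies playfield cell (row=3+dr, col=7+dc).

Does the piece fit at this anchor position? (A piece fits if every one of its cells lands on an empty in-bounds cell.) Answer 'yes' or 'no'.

Answer: no

Derivation:
Check each piece cell at anchor (3, 7):
  offset (0,0) -> (3,7): empty -> OK
  offset (0,1) -> (3,8): occupied ('#') -> FAIL
  offset (0,2) -> (3,9): out of bounds -> FAIL
  offset (1,2) -> (4,9): out of bounds -> FAIL
All cells valid: no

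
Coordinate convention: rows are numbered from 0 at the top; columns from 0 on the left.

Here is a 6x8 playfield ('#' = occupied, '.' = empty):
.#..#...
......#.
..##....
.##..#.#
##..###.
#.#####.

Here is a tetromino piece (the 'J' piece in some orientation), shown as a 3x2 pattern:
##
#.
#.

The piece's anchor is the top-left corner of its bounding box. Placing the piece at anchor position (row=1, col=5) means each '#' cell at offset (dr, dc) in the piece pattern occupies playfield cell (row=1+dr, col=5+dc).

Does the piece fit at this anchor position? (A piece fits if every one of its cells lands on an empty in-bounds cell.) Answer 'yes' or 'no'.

Answer: no

Derivation:
Check each piece cell at anchor (1, 5):
  offset (0,0) -> (1,5): empty -> OK
  offset (0,1) -> (1,6): occupied ('#') -> FAIL
  offset (1,0) -> (2,5): empty -> OK
  offset (2,0) -> (3,5): occupied ('#') -> FAIL
All cells valid: no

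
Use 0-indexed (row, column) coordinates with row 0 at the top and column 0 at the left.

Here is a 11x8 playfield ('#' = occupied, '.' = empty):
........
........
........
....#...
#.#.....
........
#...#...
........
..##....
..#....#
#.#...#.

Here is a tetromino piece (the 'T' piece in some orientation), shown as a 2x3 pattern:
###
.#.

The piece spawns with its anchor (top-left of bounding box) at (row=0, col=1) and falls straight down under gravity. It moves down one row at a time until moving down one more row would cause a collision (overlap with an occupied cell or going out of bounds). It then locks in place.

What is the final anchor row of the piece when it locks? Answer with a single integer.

Spawn at (row=0, col=1). Try each row:
  row 0: fits
  row 1: fits
  row 2: fits
  row 3: blocked -> lock at row 2

Answer: 2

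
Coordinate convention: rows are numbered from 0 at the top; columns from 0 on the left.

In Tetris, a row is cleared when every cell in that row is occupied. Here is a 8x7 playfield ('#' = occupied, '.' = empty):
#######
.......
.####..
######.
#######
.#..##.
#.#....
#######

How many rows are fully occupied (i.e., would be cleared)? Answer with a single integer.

Answer: 3

Derivation:
Check each row:
  row 0: 0 empty cells -> FULL (clear)
  row 1: 7 empty cells -> not full
  row 2: 3 empty cells -> not full
  row 3: 1 empty cell -> not full
  row 4: 0 empty cells -> FULL (clear)
  row 5: 4 empty cells -> not full
  row 6: 5 empty cells -> not full
  row 7: 0 empty cells -> FULL (clear)
Total rows cleared: 3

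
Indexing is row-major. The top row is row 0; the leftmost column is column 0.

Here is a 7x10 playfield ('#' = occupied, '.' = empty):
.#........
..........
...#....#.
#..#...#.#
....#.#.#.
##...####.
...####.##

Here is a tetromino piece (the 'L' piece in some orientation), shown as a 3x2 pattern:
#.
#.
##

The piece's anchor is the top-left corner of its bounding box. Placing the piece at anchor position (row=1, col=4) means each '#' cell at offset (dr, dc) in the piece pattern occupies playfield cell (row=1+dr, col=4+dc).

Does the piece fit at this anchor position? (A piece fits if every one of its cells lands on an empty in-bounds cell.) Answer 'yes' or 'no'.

Answer: yes

Derivation:
Check each piece cell at anchor (1, 4):
  offset (0,0) -> (1,4): empty -> OK
  offset (1,0) -> (2,4): empty -> OK
  offset (2,0) -> (3,4): empty -> OK
  offset (2,1) -> (3,5): empty -> OK
All cells valid: yes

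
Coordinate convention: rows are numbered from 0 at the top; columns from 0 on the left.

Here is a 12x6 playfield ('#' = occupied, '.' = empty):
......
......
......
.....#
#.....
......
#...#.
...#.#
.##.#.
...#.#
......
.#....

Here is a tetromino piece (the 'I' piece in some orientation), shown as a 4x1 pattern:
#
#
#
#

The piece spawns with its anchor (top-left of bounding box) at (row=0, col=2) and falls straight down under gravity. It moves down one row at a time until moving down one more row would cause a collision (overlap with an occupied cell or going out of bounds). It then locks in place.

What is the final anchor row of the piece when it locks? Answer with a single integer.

Answer: 4

Derivation:
Spawn at (row=0, col=2). Try each row:
  row 0: fits
  row 1: fits
  row 2: fits
  row 3: fits
  row 4: fits
  row 5: blocked -> lock at row 4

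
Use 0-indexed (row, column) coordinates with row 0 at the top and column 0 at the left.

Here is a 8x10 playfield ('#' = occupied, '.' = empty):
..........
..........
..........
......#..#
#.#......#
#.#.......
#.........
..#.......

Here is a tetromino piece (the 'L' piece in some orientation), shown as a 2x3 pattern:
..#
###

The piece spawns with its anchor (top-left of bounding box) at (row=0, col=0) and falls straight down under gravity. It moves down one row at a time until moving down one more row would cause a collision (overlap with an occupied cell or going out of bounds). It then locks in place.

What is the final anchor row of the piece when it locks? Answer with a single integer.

Spawn at (row=0, col=0). Try each row:
  row 0: fits
  row 1: fits
  row 2: fits
  row 3: blocked -> lock at row 2

Answer: 2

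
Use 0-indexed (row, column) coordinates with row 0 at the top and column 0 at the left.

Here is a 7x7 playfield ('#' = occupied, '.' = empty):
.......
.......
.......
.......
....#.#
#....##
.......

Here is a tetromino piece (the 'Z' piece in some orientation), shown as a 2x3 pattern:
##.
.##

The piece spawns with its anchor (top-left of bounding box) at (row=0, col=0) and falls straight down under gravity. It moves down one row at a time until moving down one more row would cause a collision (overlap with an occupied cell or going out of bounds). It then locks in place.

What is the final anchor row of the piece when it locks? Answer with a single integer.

Spawn at (row=0, col=0). Try each row:
  row 0: fits
  row 1: fits
  row 2: fits
  row 3: fits
  row 4: fits
  row 5: blocked -> lock at row 4

Answer: 4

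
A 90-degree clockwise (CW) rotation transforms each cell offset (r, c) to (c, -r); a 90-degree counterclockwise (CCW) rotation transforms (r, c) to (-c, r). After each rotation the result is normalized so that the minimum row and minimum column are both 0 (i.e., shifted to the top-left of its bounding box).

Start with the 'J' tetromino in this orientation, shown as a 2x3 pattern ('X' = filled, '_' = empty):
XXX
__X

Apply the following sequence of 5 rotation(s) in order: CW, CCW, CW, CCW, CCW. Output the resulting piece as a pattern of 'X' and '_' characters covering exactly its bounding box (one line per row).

Answer: XX
X_
X_

Derivation:
Start:
XXX
__X
After rotation 1 (CW):
_X
_X
XX
After rotation 2 (CCW):
XXX
__X
After rotation 3 (CW):
_X
_X
XX
After rotation 4 (CCW):
XXX
__X
After rotation 5 (CCW):
XX
X_
X_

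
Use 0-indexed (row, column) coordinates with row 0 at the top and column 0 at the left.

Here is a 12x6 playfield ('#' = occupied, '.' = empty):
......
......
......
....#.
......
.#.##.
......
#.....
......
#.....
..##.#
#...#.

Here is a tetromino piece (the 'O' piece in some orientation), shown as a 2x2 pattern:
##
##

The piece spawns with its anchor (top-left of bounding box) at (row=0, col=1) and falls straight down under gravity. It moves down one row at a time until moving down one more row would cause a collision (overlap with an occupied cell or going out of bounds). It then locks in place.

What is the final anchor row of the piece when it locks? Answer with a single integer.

Spawn at (row=0, col=1). Try each row:
  row 0: fits
  row 1: fits
  row 2: fits
  row 3: fits
  row 4: blocked -> lock at row 3

Answer: 3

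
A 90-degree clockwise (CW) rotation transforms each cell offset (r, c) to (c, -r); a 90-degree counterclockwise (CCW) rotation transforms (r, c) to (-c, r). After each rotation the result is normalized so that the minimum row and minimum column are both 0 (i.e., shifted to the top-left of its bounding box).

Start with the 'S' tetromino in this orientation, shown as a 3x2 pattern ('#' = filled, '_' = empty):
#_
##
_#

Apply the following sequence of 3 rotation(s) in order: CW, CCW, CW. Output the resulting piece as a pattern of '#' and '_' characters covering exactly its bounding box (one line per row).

Answer: _##
##_

Derivation:
Start:
#_
##
_#
After rotation 1 (CW):
_##
##_
After rotation 2 (CCW):
#_
##
_#
After rotation 3 (CW):
_##
##_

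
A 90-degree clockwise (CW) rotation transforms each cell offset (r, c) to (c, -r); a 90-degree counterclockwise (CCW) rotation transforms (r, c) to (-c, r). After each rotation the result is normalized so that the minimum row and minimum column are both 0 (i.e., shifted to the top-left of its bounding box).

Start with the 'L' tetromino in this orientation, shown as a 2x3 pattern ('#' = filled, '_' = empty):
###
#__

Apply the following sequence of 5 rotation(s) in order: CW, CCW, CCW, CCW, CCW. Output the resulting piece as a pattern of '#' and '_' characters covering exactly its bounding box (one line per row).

Start:
###
#__
After rotation 1 (CW):
##
_#
_#
After rotation 2 (CCW):
###
#__
After rotation 3 (CCW):
#_
#_
##
After rotation 4 (CCW):
__#
###
After rotation 5 (CCW):
##
_#
_#

Answer: ##
_#
_#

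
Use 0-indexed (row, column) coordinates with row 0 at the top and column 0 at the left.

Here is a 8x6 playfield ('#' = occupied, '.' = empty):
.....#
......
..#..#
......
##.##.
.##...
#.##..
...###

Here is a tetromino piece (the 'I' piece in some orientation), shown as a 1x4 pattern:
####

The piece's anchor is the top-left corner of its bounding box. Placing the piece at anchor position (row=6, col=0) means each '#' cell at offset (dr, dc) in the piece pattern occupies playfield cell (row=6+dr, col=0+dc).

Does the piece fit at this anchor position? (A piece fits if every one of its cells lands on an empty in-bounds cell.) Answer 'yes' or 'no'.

Check each piece cell at anchor (6, 0):
  offset (0,0) -> (6,0): occupied ('#') -> FAIL
  offset (0,1) -> (6,1): empty -> OK
  offset (0,2) -> (6,2): occupied ('#') -> FAIL
  offset (0,3) -> (6,3): occupied ('#') -> FAIL
All cells valid: no

Answer: no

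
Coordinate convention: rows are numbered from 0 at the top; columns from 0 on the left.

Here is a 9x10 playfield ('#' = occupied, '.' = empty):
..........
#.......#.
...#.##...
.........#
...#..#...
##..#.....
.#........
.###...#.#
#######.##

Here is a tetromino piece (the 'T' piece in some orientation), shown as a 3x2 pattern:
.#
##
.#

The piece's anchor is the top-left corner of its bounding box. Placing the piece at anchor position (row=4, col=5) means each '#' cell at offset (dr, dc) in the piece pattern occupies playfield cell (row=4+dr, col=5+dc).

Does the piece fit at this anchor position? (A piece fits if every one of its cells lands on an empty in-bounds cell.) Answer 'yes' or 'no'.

Answer: no

Derivation:
Check each piece cell at anchor (4, 5):
  offset (0,1) -> (4,6): occupied ('#') -> FAIL
  offset (1,0) -> (5,5): empty -> OK
  offset (1,1) -> (5,6): empty -> OK
  offset (2,1) -> (6,6): empty -> OK
All cells valid: no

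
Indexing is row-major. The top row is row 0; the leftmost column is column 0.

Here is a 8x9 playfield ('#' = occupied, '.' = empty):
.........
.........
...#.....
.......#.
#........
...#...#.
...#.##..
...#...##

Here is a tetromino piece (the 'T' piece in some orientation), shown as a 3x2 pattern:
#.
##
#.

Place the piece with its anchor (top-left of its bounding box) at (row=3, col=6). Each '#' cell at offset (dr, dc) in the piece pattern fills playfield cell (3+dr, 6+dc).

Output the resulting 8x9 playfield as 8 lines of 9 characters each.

Answer: .........
.........
...#.....
......##.
#.....##.
...#..##.
...#.##..
...#...##

Derivation:
Fill (3+0,6+0) = (3,6)
Fill (3+1,6+0) = (4,6)
Fill (3+1,6+1) = (4,7)
Fill (3+2,6+0) = (5,6)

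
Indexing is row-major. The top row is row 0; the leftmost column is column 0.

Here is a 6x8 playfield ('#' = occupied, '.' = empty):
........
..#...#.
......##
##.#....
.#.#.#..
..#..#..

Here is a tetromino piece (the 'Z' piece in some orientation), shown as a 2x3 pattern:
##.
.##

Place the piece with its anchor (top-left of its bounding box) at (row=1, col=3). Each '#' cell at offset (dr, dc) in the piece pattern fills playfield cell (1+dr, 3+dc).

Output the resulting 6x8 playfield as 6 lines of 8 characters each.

Fill (1+0,3+0) = (1,3)
Fill (1+0,3+1) = (1,4)
Fill (1+1,3+1) = (2,4)
Fill (1+1,3+2) = (2,5)

Answer: ........
..###.#.
....####
##.#....
.#.#.#..
..#..#..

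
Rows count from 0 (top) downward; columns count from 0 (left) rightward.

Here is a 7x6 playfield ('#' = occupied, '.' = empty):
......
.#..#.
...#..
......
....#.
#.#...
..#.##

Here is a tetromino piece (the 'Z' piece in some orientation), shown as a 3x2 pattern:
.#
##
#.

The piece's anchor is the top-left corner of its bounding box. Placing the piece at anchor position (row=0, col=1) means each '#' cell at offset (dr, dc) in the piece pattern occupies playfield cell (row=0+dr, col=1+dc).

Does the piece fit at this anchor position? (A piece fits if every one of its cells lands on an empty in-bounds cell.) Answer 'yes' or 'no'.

Answer: no

Derivation:
Check each piece cell at anchor (0, 1):
  offset (0,1) -> (0,2): empty -> OK
  offset (1,0) -> (1,1): occupied ('#') -> FAIL
  offset (1,1) -> (1,2): empty -> OK
  offset (2,0) -> (2,1): empty -> OK
All cells valid: no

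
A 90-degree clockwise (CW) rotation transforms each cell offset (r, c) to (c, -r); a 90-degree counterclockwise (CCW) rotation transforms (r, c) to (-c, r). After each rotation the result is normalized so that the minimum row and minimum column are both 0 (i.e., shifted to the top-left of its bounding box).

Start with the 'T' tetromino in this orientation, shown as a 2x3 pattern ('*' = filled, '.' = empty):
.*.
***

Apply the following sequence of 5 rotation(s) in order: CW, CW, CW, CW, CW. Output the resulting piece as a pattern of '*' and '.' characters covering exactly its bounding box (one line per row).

Answer: *.
**
*.

Derivation:
Start:
.*.
***
After rotation 1 (CW):
*.
**
*.
After rotation 2 (CW):
***
.*.
After rotation 3 (CW):
.*
**
.*
After rotation 4 (CW):
.*.
***
After rotation 5 (CW):
*.
**
*.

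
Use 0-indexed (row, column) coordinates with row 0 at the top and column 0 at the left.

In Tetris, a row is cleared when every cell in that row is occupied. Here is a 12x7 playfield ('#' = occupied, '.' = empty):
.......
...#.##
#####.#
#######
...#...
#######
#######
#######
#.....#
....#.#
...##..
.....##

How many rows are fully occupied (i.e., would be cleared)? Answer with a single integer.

Answer: 4

Derivation:
Check each row:
  row 0: 7 empty cells -> not full
  row 1: 4 empty cells -> not full
  row 2: 1 empty cell -> not full
  row 3: 0 empty cells -> FULL (clear)
  row 4: 6 empty cells -> not full
  row 5: 0 empty cells -> FULL (clear)
  row 6: 0 empty cells -> FULL (clear)
  row 7: 0 empty cells -> FULL (clear)
  row 8: 5 empty cells -> not full
  row 9: 5 empty cells -> not full
  row 10: 5 empty cells -> not full
  row 11: 5 empty cells -> not full
Total rows cleared: 4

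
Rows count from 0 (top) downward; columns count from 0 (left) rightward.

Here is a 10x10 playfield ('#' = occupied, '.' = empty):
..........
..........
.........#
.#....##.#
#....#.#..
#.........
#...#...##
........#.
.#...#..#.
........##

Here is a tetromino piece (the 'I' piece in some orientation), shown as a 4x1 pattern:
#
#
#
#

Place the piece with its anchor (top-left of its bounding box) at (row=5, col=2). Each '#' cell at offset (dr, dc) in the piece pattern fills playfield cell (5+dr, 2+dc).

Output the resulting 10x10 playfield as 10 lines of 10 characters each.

Fill (5+0,2+0) = (5,2)
Fill (5+1,2+0) = (6,2)
Fill (5+2,2+0) = (7,2)
Fill (5+3,2+0) = (8,2)

Answer: ..........
..........
.........#
.#....##.#
#....#.#..
#.#.......
#.#.#...##
..#.....#.
.##..#..#.
........##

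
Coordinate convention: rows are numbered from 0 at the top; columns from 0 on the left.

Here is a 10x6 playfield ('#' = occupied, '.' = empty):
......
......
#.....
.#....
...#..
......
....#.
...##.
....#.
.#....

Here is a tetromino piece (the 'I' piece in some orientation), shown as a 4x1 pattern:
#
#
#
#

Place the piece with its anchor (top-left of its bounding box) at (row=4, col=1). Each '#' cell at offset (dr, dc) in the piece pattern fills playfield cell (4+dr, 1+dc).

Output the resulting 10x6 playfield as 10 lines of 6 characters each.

Fill (4+0,1+0) = (4,1)
Fill (4+1,1+0) = (5,1)
Fill (4+2,1+0) = (6,1)
Fill (4+3,1+0) = (7,1)

Answer: ......
......
#.....
.#....
.#.#..
.#....
.#..#.
.#.##.
....#.
.#....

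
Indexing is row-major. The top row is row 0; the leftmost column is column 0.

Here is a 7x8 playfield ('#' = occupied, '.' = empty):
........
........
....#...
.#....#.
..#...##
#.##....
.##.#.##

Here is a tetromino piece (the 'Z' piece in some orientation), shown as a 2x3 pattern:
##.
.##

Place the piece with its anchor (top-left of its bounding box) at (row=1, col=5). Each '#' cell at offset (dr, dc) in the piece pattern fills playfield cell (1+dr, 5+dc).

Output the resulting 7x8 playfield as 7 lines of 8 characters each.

Fill (1+0,5+0) = (1,5)
Fill (1+0,5+1) = (1,6)
Fill (1+1,5+1) = (2,6)
Fill (1+1,5+2) = (2,7)

Answer: ........
.....##.
....#.##
.#....#.
..#...##
#.##....
.##.#.##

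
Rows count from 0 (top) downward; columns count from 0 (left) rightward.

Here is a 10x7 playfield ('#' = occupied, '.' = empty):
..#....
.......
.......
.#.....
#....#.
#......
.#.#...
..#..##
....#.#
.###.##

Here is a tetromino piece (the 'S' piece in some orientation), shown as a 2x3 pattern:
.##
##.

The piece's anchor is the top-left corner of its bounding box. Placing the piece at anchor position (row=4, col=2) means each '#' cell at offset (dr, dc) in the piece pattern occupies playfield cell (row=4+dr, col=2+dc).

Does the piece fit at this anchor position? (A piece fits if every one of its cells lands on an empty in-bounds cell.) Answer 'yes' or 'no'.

Answer: yes

Derivation:
Check each piece cell at anchor (4, 2):
  offset (0,1) -> (4,3): empty -> OK
  offset (0,2) -> (4,4): empty -> OK
  offset (1,0) -> (5,2): empty -> OK
  offset (1,1) -> (5,3): empty -> OK
All cells valid: yes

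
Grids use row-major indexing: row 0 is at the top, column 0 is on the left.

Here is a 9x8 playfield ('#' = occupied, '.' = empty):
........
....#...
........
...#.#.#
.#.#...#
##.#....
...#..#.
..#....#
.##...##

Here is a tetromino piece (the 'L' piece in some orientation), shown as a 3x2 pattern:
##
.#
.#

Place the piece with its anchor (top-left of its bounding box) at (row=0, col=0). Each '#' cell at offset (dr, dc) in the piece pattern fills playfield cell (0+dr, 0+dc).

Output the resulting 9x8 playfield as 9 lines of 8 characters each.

Fill (0+0,0+0) = (0,0)
Fill (0+0,0+1) = (0,1)
Fill (0+1,0+1) = (1,1)
Fill (0+2,0+1) = (2,1)

Answer: ##......
.#..#...
.#......
...#.#.#
.#.#...#
##.#....
...#..#.
..#....#
.##...##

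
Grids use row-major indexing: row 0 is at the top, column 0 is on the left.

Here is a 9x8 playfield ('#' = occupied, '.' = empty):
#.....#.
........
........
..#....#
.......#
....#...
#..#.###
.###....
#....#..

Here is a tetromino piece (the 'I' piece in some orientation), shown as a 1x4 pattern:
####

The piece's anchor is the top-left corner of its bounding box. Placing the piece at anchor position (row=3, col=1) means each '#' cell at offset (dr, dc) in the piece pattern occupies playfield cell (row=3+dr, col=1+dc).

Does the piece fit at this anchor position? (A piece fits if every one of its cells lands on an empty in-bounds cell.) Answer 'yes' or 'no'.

Answer: no

Derivation:
Check each piece cell at anchor (3, 1):
  offset (0,0) -> (3,1): empty -> OK
  offset (0,1) -> (3,2): occupied ('#') -> FAIL
  offset (0,2) -> (3,3): empty -> OK
  offset (0,3) -> (3,4): empty -> OK
All cells valid: no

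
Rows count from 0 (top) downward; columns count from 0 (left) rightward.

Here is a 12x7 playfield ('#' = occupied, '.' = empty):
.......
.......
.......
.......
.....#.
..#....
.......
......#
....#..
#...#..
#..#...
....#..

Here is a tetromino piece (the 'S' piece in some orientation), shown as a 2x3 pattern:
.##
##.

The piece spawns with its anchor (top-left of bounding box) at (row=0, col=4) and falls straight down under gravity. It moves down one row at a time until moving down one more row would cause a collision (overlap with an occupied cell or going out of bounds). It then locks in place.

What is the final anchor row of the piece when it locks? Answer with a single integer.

Spawn at (row=0, col=4). Try each row:
  row 0: fits
  row 1: fits
  row 2: fits
  row 3: blocked -> lock at row 2

Answer: 2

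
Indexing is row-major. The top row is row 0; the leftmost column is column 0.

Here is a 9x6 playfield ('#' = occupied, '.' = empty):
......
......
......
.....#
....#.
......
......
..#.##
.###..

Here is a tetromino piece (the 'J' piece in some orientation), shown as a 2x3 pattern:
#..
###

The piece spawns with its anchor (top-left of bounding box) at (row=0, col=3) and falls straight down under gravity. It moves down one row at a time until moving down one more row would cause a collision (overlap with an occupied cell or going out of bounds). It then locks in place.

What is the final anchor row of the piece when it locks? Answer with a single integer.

Spawn at (row=0, col=3). Try each row:
  row 0: fits
  row 1: fits
  row 2: blocked -> lock at row 1

Answer: 1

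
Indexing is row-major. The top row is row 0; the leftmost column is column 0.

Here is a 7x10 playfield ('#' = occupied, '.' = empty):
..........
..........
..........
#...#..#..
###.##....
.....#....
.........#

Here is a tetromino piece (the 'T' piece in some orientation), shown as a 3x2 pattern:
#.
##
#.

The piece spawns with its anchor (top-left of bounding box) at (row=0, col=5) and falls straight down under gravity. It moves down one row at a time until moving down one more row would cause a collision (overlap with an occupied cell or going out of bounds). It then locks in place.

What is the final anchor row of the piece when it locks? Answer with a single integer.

Answer: 1

Derivation:
Spawn at (row=0, col=5). Try each row:
  row 0: fits
  row 1: fits
  row 2: blocked -> lock at row 1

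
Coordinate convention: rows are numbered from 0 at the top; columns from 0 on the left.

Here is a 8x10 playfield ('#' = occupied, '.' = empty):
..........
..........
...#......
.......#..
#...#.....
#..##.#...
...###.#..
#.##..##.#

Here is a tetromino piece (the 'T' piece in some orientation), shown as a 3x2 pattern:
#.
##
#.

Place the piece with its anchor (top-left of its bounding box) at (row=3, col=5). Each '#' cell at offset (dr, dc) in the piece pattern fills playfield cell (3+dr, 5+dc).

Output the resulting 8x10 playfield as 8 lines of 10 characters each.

Answer: ..........
..........
...#......
.....#.#..
#...###...
#..####...
...###.#..
#.##..##.#

Derivation:
Fill (3+0,5+0) = (3,5)
Fill (3+1,5+0) = (4,5)
Fill (3+1,5+1) = (4,6)
Fill (3+2,5+0) = (5,5)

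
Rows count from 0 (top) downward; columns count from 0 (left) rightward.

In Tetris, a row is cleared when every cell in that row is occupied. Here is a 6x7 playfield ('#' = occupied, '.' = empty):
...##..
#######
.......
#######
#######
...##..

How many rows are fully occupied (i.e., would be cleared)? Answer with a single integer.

Check each row:
  row 0: 5 empty cells -> not full
  row 1: 0 empty cells -> FULL (clear)
  row 2: 7 empty cells -> not full
  row 3: 0 empty cells -> FULL (clear)
  row 4: 0 empty cells -> FULL (clear)
  row 5: 5 empty cells -> not full
Total rows cleared: 3

Answer: 3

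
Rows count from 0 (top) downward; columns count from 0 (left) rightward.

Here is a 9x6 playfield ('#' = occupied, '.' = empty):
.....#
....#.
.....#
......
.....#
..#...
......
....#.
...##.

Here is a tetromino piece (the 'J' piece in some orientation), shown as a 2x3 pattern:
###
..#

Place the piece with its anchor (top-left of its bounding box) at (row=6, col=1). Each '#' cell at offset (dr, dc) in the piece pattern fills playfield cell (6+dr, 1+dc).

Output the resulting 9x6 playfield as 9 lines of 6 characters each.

Answer: .....#
....#.
.....#
......
.....#
..#...
.###..
...##.
...##.

Derivation:
Fill (6+0,1+0) = (6,1)
Fill (6+0,1+1) = (6,2)
Fill (6+0,1+2) = (6,3)
Fill (6+1,1+2) = (7,3)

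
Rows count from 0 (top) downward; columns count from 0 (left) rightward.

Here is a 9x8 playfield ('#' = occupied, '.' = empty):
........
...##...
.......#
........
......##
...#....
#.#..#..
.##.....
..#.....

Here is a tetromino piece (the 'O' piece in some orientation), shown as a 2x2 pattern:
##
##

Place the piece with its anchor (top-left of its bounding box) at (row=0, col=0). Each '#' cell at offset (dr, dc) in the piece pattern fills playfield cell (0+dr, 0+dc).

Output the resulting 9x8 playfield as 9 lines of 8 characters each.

Fill (0+0,0+0) = (0,0)
Fill (0+0,0+1) = (0,1)
Fill (0+1,0+0) = (1,0)
Fill (0+1,0+1) = (1,1)

Answer: ##......
##.##...
.......#
........
......##
...#....
#.#..#..
.##.....
..#.....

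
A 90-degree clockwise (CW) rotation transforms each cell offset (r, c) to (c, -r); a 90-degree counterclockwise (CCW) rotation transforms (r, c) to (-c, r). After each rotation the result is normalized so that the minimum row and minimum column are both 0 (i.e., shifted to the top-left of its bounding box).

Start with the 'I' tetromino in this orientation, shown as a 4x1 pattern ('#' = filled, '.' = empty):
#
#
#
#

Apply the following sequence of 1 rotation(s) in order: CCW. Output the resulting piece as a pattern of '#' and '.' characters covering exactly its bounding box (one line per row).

Start:
#
#
#
#
After rotation 1 (CCW):
####

Answer: ####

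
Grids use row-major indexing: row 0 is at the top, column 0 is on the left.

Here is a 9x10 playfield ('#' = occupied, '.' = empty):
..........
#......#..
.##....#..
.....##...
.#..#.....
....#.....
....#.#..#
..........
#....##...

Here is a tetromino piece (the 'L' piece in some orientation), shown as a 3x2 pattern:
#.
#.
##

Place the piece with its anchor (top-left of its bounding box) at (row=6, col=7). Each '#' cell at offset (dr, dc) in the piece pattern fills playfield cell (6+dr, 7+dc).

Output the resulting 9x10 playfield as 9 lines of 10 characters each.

Answer: ..........
#......#..
.##....#..
.....##...
.#..#.....
....#.....
....#.##.#
.......#..
#....####.

Derivation:
Fill (6+0,7+0) = (6,7)
Fill (6+1,7+0) = (7,7)
Fill (6+2,7+0) = (8,7)
Fill (6+2,7+1) = (8,8)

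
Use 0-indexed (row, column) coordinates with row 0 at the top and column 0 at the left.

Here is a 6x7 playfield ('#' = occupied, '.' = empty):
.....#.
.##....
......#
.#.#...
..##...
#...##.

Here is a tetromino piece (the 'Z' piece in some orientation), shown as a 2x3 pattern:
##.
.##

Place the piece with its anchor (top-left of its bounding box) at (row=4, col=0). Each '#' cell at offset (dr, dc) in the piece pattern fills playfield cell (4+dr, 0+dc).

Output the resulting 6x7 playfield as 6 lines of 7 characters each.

Fill (4+0,0+0) = (4,0)
Fill (4+0,0+1) = (4,1)
Fill (4+1,0+1) = (5,1)
Fill (4+1,0+2) = (5,2)

Answer: .....#.
.##....
......#
.#.#...
####...
###.##.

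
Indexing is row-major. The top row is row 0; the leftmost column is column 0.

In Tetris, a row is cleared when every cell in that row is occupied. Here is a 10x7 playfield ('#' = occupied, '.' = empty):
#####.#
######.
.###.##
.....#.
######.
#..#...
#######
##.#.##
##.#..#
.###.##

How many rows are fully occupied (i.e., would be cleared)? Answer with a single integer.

Check each row:
  row 0: 1 empty cell -> not full
  row 1: 1 empty cell -> not full
  row 2: 2 empty cells -> not full
  row 3: 6 empty cells -> not full
  row 4: 1 empty cell -> not full
  row 5: 5 empty cells -> not full
  row 6: 0 empty cells -> FULL (clear)
  row 7: 2 empty cells -> not full
  row 8: 3 empty cells -> not full
  row 9: 2 empty cells -> not full
Total rows cleared: 1

Answer: 1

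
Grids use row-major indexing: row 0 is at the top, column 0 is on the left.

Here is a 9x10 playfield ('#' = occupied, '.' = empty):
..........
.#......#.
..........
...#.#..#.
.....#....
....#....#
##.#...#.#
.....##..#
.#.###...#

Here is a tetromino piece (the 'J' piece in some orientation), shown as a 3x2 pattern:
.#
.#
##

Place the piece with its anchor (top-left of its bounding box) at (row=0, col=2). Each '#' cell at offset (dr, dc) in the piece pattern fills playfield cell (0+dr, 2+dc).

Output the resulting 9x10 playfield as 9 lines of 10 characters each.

Answer: ...#......
.#.#....#.
..##......
...#.#..#.
.....#....
....#....#
##.#...#.#
.....##..#
.#.###...#

Derivation:
Fill (0+0,2+1) = (0,3)
Fill (0+1,2+1) = (1,3)
Fill (0+2,2+0) = (2,2)
Fill (0+2,2+1) = (2,3)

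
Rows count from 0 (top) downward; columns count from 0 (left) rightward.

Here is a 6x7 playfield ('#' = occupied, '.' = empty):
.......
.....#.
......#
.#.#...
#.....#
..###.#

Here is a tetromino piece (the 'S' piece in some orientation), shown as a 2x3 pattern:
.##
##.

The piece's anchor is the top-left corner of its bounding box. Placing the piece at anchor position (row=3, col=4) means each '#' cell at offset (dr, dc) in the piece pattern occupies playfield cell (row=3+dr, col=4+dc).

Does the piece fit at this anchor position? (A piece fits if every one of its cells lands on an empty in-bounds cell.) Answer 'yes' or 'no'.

Answer: yes

Derivation:
Check each piece cell at anchor (3, 4):
  offset (0,1) -> (3,5): empty -> OK
  offset (0,2) -> (3,6): empty -> OK
  offset (1,0) -> (4,4): empty -> OK
  offset (1,1) -> (4,5): empty -> OK
All cells valid: yes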